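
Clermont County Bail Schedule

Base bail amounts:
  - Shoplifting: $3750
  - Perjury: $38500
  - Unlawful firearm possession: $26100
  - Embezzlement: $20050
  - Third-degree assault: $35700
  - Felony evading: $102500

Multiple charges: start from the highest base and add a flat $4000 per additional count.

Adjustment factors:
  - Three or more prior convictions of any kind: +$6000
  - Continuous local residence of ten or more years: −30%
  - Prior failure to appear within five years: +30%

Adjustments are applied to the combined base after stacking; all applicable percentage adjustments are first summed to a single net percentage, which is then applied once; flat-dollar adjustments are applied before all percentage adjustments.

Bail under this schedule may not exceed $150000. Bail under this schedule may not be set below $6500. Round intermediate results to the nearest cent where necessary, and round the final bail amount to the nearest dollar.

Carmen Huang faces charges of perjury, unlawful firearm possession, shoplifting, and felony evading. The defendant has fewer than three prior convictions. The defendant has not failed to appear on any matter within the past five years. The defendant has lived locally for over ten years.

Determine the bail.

Base amounts from the schedule: perjury $38500; unlawful firearm possession $26100; shoplifting $3750; felony evading $102500.
Stacking rule: highest base plus $4000 per additional charge. Highest is felony evading at $102500; 3 additional charges → +$12000. Combined base = $114500.
Continuous local residence of ten or more years (−30%): $114500 × 0.7 = $80150.
$80150 is within the $150000 maximum.
$80150 is at or above the $6500 minimum.

$80150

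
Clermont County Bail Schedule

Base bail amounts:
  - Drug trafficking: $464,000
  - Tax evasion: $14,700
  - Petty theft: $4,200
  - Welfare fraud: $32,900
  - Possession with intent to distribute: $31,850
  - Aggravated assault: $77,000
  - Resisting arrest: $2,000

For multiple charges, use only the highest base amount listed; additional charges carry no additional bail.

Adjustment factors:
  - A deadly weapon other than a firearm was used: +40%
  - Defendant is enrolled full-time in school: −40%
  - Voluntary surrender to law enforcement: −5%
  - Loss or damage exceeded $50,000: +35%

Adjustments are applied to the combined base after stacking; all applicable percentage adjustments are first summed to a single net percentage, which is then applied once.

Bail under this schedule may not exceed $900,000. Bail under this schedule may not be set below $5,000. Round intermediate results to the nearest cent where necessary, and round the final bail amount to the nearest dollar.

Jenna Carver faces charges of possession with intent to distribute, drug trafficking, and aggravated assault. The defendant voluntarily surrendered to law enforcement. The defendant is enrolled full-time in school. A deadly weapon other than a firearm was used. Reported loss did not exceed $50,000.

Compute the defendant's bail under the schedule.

Base amounts from the schedule: possession with intent to distribute $31,850; drug trafficking $464,000; aggravated assault $77,000.
Stacking rule: use the highest base only. Highest is drug trafficking at $464,000. Combined base = $464,000.
Net percentage adjustment: +40% −40% −5% = −5%. $464,000 × 0.95 = $440,800.
$440,800 is within the $900,000 maximum.
$440,800 is at or above the $5,000 minimum.

$440,800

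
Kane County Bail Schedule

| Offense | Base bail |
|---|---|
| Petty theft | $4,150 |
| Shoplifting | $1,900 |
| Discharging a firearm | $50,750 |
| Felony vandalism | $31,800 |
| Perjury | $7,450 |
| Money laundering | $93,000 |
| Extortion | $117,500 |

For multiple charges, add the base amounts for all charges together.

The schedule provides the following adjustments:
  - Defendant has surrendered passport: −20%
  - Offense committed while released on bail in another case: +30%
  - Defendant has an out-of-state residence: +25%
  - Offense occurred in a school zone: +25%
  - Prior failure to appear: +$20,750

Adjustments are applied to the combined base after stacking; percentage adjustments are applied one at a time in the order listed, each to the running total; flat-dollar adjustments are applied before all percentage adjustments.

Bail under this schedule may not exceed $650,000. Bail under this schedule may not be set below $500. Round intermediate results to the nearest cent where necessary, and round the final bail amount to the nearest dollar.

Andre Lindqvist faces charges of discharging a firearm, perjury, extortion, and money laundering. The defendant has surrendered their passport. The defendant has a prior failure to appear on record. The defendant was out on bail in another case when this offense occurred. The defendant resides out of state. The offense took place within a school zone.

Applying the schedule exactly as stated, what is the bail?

Base amounts from the schedule: discharging a firearm $50,750; perjury $7,450; extortion $117,500; money laundering $93,000.
Stacking rule: sum of all bases. $50,750 + $7,450 + $117,500 + $93,000 = $268,700.
Prior failure to appear (+$20,750 flat): $268,700 + $20,750 = $289,450.
Defendant has surrendered passport (−20%): $289,450 × 0.8 = $231,560.
Offense committed while released on bail in another case (+30%): $231,560 × 1.3 = $301,028.
Defendant has an out-of-state residence (+25%): $301,028 × 1.25 = $376,285.
Offense occurred in a school zone (+25%): $376,285 × 1.25 = $470,356.25.
$470,356.25 is within the $650,000 maximum.
$470,356.25 is at or above the $500 minimum.
Rounded to the nearest dollar: $470,356.

$470,356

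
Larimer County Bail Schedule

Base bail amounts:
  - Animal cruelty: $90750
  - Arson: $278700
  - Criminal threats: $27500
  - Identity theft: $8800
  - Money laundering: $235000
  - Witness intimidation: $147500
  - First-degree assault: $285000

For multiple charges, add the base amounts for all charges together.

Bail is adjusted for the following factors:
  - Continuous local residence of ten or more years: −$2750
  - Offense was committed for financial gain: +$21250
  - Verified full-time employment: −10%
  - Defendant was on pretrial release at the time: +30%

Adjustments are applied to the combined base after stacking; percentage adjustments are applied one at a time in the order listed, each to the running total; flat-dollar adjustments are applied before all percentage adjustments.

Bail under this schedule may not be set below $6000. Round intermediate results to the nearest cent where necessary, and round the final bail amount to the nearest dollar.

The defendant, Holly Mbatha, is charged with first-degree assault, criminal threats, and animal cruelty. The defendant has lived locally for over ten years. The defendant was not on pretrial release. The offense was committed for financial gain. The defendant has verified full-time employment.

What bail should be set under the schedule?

Base amounts from the schedule: first-degree assault $285000; criminal threats $27500; animal cruelty $90750.
Stacking rule: sum of all bases. $285000 + $27500 + $90750 = $403250.
Continuous local residence of ten or more years (−$2750 flat): $403250 − $2750 = $400500.
Offense was committed for financial gain (+$21250 flat): $400500 + $21250 = $421750.
Verified full-time employment (−10%): $421750 × 0.9 = $379575.
$379575 is at or above the $6000 minimum.

$379575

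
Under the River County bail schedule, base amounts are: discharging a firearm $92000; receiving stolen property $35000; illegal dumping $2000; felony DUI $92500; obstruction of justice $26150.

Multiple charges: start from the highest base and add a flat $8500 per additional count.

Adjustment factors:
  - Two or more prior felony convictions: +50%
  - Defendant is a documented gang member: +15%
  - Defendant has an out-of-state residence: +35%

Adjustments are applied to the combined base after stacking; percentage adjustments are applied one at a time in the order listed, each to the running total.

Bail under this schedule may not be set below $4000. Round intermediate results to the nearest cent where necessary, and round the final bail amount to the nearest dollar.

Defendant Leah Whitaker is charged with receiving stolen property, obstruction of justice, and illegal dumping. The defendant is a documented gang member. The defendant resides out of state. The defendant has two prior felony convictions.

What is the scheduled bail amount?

$121095

Base amounts from the schedule: receiving stolen property $35000; obstruction of justice $26150; illegal dumping $2000.
Stacking rule: highest base plus $8500 per additional charge. Highest is receiving stolen property at $35000; 2 additional charges → +$17000. Combined base = $52000.
Two or more prior felony convictions (+50%): $52000 × 1.5 = $78000.
Defendant is a documented gang member (+15%): $78000 × 1.15 = $89700.
Defendant has an out-of-state residence (+35%): $89700 × 1.35 = $121095.
$121095 is at or above the $4000 minimum.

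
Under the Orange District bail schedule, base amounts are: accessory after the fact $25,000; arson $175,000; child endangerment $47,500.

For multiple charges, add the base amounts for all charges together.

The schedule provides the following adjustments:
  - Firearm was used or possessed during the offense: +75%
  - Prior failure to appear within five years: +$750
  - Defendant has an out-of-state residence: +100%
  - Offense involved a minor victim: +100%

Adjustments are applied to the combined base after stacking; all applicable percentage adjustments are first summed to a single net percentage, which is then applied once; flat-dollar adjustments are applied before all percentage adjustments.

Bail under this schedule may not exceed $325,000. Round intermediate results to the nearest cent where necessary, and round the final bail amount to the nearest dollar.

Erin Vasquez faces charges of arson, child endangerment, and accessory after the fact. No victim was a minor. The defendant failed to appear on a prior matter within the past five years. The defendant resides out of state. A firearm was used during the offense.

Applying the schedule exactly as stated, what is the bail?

$325,000

Base amounts from the schedule: arson $175,000; child endangerment $47,500; accessory after the fact $25,000.
Stacking rule: sum of all bases. $175,000 + $47,500 + $25,000 = $247,500.
Prior failure to appear within five years (+$750 flat): $247,500 + $750 = $248,250.
Net percentage adjustment: +75% +100% = +175%. $248,250 × 2.75 = $682,687.50.
Result $682,687.50 exceeds the maximum of $325,000; bail is capped at $325,000.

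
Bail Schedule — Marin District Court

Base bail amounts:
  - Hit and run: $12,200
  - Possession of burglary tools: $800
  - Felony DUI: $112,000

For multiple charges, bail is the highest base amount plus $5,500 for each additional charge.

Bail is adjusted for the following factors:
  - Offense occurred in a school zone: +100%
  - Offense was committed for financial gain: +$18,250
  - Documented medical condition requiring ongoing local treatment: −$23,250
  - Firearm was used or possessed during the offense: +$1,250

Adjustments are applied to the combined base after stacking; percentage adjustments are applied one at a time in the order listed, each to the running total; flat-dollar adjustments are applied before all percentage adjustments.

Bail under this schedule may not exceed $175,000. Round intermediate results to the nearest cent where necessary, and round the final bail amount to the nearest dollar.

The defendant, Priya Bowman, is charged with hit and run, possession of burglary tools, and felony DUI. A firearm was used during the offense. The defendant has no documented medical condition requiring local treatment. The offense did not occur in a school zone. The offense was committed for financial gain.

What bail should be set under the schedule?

$142,500

Base amounts from the schedule: hit and run $12,200; possession of burglary tools $800; felony DUI $112,000.
Stacking rule: highest base plus $5,500 per additional charge. Highest is felony DUI at $112,000; 2 additional charges → +$11,000. Combined base = $123,000.
Offense was committed for financial gain (+$18,250 flat): $123,000 + $18,250 = $141,250.
Firearm was used or possessed during the offense (+$1,250 flat): $141,250 + $1,250 = $142,500.
$142,500 is within the $175,000 maximum.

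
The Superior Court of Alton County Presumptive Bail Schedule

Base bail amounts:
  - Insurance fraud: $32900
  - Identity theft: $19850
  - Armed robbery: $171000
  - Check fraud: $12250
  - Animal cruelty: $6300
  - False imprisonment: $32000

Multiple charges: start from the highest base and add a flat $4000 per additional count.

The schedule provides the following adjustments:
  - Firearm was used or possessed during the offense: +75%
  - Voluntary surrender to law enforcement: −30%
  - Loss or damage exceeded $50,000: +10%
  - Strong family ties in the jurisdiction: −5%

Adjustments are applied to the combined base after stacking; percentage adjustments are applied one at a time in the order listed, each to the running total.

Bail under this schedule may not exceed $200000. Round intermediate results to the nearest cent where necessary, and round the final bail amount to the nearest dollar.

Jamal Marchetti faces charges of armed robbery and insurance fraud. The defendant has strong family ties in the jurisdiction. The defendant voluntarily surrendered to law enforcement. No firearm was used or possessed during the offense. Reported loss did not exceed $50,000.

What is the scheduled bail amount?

$116375

Base amounts from the schedule: armed robbery $171000; insurance fraud $32900.
Stacking rule: highest base plus $4000 per additional charge. Highest is armed robbery at $171000; 1 additional charge → +$4000. Combined base = $175000.
Voluntary surrender to law enforcement (−30%): $175000 × 0.7 = $122500.
Strong family ties in the jurisdiction (−5%): $122500 × 0.95 = $116375.
$116375 is within the $200000 maximum.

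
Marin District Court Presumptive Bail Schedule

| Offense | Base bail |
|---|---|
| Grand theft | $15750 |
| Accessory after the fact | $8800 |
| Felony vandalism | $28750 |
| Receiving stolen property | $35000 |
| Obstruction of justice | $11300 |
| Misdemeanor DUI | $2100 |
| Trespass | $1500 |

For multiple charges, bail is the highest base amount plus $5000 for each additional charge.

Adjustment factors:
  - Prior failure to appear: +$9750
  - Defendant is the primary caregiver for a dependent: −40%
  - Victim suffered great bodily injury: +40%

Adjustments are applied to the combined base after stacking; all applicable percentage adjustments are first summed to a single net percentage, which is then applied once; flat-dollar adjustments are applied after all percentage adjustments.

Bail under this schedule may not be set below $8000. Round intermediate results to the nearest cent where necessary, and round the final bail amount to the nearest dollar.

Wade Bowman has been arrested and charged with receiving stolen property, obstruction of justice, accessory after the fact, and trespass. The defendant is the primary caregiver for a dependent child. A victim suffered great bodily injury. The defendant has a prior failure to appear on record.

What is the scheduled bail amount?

$59750

Base amounts from the schedule: receiving stolen property $35000; obstruction of justice $11300; accessory after the fact $8800; trespass $1500.
Stacking rule: highest base plus $5000 per additional charge. Highest is receiving stolen property at $35000; 3 additional charges → +$15000. Combined base = $50000.
Net percentage adjustment: −40% +40% = +0%. $50000 × 1 = $50000.
Prior failure to appear (+$9750 flat): $50000 + $9750 = $59750.
$59750 is at or above the $8000 minimum.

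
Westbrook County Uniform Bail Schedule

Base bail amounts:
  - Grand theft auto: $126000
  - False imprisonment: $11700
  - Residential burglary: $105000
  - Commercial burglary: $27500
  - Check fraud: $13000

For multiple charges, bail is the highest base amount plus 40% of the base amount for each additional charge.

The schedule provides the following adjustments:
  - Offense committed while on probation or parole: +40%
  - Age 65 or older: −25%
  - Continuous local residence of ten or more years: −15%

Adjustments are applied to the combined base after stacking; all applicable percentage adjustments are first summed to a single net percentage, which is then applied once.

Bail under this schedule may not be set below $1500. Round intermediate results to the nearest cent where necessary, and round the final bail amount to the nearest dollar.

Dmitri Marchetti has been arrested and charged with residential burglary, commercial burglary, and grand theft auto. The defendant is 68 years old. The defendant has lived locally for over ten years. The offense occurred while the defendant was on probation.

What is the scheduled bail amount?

Base amounts from the schedule: residential burglary $105000; commercial burglary $27500; grand theft auto $126000.
Stacking rule: highest base plus 40% of each additional charge. Highest is grand theft auto at $126000. Additional: $105000 × 40% = $42000; $27500 × 40% = $11000. Combined base = $126000 + $53000 = $179000.
Net percentage adjustment: +40% −25% −15% = +0%. $179000 × 1 = $179000.
$179000 is at or above the $1500 minimum.

$179000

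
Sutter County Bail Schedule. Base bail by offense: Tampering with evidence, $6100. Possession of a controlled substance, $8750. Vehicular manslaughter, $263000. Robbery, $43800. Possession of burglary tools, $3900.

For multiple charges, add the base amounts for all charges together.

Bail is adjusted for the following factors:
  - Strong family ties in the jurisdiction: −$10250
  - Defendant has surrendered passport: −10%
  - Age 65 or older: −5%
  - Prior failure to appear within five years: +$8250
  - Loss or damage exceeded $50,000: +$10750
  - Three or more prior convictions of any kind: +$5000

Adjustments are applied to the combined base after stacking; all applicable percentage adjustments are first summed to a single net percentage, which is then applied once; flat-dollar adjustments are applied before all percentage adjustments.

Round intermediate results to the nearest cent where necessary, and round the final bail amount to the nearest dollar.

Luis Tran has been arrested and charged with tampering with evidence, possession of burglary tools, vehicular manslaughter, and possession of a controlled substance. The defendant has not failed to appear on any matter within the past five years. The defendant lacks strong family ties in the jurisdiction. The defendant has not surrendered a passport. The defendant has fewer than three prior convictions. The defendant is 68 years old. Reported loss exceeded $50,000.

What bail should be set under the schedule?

$277875

Base amounts from the schedule: tampering with evidence $6100; possession of burglary tools $3900; vehicular manslaughter $263000; possession of a controlled substance $8750.
Stacking rule: sum of all bases. $6100 + $3900 + $263000 + $8750 = $281750.
Loss or damage exceeded $50,000 (+$10750 flat): $281750 + $10750 = $292500.
Age 65 or older (−5%): $292500 × 0.95 = $277875.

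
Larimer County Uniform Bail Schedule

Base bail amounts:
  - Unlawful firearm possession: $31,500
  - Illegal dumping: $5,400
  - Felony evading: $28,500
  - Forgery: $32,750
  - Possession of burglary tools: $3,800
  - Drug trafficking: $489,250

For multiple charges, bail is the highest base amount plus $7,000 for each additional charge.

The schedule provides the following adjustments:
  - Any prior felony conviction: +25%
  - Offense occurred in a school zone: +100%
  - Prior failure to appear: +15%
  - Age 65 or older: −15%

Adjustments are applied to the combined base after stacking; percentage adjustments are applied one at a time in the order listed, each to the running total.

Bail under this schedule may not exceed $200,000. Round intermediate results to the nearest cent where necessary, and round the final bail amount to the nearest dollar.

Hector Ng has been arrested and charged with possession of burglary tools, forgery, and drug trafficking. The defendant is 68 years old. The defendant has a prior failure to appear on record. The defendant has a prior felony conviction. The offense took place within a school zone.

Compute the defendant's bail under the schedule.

Base amounts from the schedule: possession of burglary tools $3,800; forgery $32,750; drug trafficking $489,250.
Stacking rule: highest base plus $7,000 per additional charge. Highest is drug trafficking at $489,250; 2 additional charges → +$14,000. Combined base = $503,250.
Any prior felony conviction (+25%): $503,250 × 1.25 = $629,062.50.
Offense occurred in a school zone (+100%): $629,062.50 × 2 = $1,258,125.
Prior failure to appear (+15%): $1,258,125 × 1.15 = $1,446,843.75.
Age 65 or older (−15%): $1,446,843.75 × 0.85 = $1,229,817.19.
Result $1,229,817.19 exceeds the maximum of $200,000; bail is capped at $200,000.

$200,000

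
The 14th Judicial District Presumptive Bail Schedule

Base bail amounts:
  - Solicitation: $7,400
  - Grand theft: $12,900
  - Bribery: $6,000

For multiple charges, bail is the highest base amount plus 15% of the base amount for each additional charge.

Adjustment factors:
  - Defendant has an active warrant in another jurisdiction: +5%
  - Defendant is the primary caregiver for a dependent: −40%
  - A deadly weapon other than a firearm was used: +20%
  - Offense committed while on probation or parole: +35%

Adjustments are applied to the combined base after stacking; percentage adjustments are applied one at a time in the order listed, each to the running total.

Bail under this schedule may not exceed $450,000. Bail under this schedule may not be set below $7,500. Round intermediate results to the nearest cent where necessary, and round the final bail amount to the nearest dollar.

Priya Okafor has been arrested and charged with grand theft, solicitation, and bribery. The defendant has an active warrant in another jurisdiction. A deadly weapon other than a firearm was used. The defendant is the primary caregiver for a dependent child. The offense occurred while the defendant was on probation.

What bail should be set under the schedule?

Base amounts from the schedule: grand theft $12,900; solicitation $7,400; bribery $6,000.
Stacking rule: highest base plus 15% of each additional charge. Highest is grand theft at $12,900. Additional: $7,400 × 15% = $1,110; $6,000 × 15% = $900. Combined base = $12,900 + $2,010 = $14,910.
Defendant has an active warrant in another jurisdiction (+5%): $14,910 × 1.05 = $15,655.50.
Defendant is the primary caregiver for a dependent (−40%): $15,655.50 × 0.6 = $9,393.30.
A deadly weapon other than a firearm was used (+20%): $9,393.30 × 1.2 = $11,271.96.
Offense committed while on probation or parole (+35%): $11,271.96 × 1.35 = $15,217.15.
$15,217.15 is within the $450,000 maximum.
$15,217.15 is at or above the $7,500 minimum.
Rounded to the nearest dollar: $15,217.

$15,217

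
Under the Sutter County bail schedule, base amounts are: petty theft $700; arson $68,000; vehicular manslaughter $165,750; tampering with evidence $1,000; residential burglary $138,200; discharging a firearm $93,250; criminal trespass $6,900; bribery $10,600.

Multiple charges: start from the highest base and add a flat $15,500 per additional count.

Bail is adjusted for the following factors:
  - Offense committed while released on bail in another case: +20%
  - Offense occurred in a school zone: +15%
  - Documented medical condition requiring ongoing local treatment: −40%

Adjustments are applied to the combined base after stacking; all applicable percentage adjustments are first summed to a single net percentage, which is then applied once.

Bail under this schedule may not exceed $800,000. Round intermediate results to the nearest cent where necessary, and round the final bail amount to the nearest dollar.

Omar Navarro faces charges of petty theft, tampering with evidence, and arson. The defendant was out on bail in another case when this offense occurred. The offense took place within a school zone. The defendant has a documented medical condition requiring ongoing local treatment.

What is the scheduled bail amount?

Base amounts from the schedule: petty theft $700; tampering with evidence $1,000; arson $68,000.
Stacking rule: highest base plus $15,500 per additional charge. Highest is arson at $68,000; 2 additional charges → +$31,000. Combined base = $99,000.
Net percentage adjustment: +20% +15% −40% = −5%. $99,000 × 0.95 = $94,050.
$94,050 is within the $800,000 maximum.

$94,050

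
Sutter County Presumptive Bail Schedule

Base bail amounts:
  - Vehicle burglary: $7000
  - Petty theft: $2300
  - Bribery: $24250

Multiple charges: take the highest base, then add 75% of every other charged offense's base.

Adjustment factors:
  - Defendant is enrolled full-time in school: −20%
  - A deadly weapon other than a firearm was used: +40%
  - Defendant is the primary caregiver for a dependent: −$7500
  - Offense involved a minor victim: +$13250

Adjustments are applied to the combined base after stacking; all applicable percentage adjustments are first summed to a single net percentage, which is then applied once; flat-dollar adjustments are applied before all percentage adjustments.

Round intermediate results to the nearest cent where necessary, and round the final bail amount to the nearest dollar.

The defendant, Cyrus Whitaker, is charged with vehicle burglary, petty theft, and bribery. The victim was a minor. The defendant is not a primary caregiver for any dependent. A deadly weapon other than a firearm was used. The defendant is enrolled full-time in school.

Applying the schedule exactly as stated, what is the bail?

$53370

Base amounts from the schedule: vehicle burglary $7000; petty theft $2300; bribery $24250.
Stacking rule: highest base plus 75% of each additional charge. Highest is bribery at $24250. Additional: $7000 × 75% = $5250; $2300 × 75% = $1725. Combined base = $24250 + $6975 = $31225.
Offense involved a minor victim (+$13250 flat): $31225 + $13250 = $44475.
Net percentage adjustment: −20% +40% = +20%. $44475 × 1.2 = $53370.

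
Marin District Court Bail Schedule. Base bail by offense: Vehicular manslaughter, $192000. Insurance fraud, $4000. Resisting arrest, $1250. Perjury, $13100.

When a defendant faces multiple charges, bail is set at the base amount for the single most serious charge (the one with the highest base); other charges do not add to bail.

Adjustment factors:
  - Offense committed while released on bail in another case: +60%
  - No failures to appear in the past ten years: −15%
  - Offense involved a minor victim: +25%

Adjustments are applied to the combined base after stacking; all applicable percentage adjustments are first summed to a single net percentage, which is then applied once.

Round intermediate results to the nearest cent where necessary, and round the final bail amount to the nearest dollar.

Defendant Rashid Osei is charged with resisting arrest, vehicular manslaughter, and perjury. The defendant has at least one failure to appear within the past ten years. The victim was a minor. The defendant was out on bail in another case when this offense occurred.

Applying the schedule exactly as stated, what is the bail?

$355200

Base amounts from the schedule: resisting arrest $1250; vehicular manslaughter $192000; perjury $13100.
Stacking rule: use the highest base only. Highest is vehicular manslaughter at $192000. Combined base = $192000.
Net percentage adjustment: +60% +25% = +85%. $192000 × 1.85 = $355200.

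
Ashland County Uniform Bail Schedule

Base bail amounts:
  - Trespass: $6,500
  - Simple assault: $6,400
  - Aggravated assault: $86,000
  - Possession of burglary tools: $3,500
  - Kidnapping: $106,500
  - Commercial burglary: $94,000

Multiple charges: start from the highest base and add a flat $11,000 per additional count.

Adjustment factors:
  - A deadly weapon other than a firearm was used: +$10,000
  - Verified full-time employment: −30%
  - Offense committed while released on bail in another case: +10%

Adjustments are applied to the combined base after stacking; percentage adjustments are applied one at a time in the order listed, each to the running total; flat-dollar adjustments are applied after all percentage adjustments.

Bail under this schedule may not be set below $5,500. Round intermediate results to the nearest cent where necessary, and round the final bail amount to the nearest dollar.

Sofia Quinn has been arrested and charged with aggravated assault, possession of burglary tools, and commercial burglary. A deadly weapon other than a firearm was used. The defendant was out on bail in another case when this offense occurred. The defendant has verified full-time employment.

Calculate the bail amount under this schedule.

Base amounts from the schedule: aggravated assault $86,000; possession of burglary tools $3,500; commercial burglary $94,000.
Stacking rule: highest base plus $11,000 per additional charge. Highest is commercial burglary at $94,000; 2 additional charges → +$22,000. Combined base = $116,000.
Verified full-time employment (−30%): $116,000 × 0.7 = $81,200.
Offense committed while released on bail in another case (+10%): $81,200 × 1.1 = $89,320.
A deadly weapon other than a firearm was used (+$10,000 flat): $89,320 + $10,000 = $99,320.
$99,320 is at or above the $5,500 minimum.

$99,320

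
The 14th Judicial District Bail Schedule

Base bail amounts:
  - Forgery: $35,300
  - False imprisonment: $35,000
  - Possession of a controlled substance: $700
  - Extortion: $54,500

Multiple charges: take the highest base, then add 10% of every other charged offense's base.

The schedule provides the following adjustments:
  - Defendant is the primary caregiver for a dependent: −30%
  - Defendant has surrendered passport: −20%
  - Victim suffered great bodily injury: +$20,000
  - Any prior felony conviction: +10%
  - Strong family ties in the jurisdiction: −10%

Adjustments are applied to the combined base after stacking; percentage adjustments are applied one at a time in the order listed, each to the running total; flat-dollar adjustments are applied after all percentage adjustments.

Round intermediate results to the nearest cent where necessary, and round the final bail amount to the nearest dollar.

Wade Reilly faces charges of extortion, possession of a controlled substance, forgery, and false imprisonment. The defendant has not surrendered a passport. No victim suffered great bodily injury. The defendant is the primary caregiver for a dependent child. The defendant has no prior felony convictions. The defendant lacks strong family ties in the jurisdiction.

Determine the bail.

Base amounts from the schedule: extortion $54,500; possession of a controlled substance $700; forgery $35,300; false imprisonment $35,000.
Stacking rule: highest base plus 10% of each additional charge. Highest is extortion at $54,500. Additional: $700 × 10% = $70; $35,300 × 10% = $3,530; $35,000 × 10% = $3,500. Combined base = $54,500 + $7,100 = $61,600.
Defendant is the primary caregiver for a dependent (−30%): $61,600 × 0.7 = $43,120.

$43,120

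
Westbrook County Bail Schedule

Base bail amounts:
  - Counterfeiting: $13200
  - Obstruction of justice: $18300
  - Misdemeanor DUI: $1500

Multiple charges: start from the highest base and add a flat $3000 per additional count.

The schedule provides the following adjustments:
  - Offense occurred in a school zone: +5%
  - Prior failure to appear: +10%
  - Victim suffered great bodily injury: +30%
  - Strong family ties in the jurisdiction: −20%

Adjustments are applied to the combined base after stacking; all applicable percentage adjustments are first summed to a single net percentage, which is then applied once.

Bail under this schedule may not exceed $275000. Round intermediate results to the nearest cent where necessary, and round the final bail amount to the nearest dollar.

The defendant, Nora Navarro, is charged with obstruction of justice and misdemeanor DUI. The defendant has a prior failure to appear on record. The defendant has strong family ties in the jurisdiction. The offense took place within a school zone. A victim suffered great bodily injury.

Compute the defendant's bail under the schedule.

$26625

Base amounts from the schedule: obstruction of justice $18300; misdemeanor DUI $1500.
Stacking rule: highest base plus $3000 per additional charge. Highest is obstruction of justice at $18300; 1 additional charge → +$3000. Combined base = $21300.
Net percentage adjustment: +5% +10% +30% −20% = +25%. $21300 × 1.25 = $26625.
$26625 is within the $275000 maximum.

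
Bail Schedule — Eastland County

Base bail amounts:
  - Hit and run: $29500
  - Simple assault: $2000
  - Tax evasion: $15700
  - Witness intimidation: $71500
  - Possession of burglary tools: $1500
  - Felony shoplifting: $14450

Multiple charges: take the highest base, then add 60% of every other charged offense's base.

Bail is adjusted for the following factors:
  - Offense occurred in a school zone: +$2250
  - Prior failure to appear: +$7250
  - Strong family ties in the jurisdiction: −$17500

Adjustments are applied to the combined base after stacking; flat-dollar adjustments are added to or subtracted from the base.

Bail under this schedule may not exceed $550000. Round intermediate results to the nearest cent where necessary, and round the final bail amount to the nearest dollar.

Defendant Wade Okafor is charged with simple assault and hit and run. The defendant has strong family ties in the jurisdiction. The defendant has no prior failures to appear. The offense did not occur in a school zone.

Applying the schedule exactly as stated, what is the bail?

$13200

Base amounts from the schedule: simple assault $2000; hit and run $29500.
Stacking rule: highest base plus 60% of each additional charge. Highest is hit and run at $29500. Additional: $2000 × 60% = $1200. Combined base = $29500 + $1200 = $30700.
Strong family ties in the jurisdiction (−$17500 flat): $30700 − $17500 = $13200.
$13200 is within the $550000 maximum.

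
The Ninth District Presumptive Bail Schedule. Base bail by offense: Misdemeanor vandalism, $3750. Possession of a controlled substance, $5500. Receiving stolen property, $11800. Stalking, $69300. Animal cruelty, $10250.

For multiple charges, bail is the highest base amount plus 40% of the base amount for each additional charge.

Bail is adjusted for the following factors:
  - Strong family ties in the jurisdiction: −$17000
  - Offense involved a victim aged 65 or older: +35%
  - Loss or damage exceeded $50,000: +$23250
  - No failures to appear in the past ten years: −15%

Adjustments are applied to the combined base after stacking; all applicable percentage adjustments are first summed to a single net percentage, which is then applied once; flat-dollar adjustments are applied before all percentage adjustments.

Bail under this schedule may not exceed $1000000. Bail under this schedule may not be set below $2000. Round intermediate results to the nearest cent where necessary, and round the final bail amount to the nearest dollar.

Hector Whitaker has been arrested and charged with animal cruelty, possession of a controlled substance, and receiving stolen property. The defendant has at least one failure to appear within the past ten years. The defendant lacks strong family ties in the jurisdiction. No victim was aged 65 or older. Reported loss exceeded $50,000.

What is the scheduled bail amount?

Base amounts from the schedule: animal cruelty $10250; possession of a controlled substance $5500; receiving stolen property $11800.
Stacking rule: highest base plus 40% of each additional charge. Highest is receiving stolen property at $11800. Additional: $10250 × 40% = $4100; $5500 × 40% = $2200. Combined base = $11800 + $6300 = $18100.
Loss or damage exceeded $50,000 (+$23250 flat): $18100 + $23250 = $41350.
$41350 is within the $1000000 maximum.
$41350 is at or above the $2000 minimum.

$41350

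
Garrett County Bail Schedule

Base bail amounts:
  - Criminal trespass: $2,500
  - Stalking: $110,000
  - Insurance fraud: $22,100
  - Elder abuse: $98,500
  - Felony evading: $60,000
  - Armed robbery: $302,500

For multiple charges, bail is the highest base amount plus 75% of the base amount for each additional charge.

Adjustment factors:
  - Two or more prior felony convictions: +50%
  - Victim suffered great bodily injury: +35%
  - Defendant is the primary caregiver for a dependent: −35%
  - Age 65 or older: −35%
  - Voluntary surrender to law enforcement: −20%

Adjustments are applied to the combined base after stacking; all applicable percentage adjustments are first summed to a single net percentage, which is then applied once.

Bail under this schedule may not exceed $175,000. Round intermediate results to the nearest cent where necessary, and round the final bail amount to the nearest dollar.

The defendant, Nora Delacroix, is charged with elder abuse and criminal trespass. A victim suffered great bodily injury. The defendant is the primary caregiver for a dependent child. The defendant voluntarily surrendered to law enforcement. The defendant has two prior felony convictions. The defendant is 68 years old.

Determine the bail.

Base amounts from the schedule: elder abuse $98,500; criminal trespass $2,500.
Stacking rule: highest base plus 75% of each additional charge. Highest is elder abuse at $98,500. Additional: $2,500 × 75% = $1,875. Combined base = $98,500 + $1,875 = $100,375.
Net percentage adjustment: +50% +35% −35% −35% −20% = −5%. $100,375 × 0.95 = $95,356.25.
$95,356.25 is within the $175,000 maximum.
Rounded to the nearest dollar: $95,356.

$95,356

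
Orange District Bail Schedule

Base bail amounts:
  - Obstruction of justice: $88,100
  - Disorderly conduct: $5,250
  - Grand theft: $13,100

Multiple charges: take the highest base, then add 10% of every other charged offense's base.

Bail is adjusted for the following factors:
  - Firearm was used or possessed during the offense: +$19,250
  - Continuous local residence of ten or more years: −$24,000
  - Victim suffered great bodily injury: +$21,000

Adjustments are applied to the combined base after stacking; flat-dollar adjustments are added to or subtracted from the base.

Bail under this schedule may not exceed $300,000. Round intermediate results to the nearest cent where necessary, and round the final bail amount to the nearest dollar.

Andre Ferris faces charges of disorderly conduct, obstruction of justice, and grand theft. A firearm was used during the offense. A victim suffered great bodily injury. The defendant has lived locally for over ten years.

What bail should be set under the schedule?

$106,185

Base amounts from the schedule: disorderly conduct $5,250; obstruction of justice $88,100; grand theft $13,100.
Stacking rule: highest base plus 10% of each additional charge. Highest is obstruction of justice at $88,100. Additional: $5,250 × 10% = $525; $13,100 × 10% = $1,310. Combined base = $88,100 + $1,835 = $89,935.
Firearm was used or possessed during the offense (+$19,250 flat): $89,935 + $19,250 = $109,185.
Continuous local residence of ten or more years (−$24,000 flat): $109,185 − $24,000 = $85,185.
Victim suffered great bodily injury (+$21,000 flat): $85,185 + $21,000 = $106,185.
$106,185 is within the $300,000 maximum.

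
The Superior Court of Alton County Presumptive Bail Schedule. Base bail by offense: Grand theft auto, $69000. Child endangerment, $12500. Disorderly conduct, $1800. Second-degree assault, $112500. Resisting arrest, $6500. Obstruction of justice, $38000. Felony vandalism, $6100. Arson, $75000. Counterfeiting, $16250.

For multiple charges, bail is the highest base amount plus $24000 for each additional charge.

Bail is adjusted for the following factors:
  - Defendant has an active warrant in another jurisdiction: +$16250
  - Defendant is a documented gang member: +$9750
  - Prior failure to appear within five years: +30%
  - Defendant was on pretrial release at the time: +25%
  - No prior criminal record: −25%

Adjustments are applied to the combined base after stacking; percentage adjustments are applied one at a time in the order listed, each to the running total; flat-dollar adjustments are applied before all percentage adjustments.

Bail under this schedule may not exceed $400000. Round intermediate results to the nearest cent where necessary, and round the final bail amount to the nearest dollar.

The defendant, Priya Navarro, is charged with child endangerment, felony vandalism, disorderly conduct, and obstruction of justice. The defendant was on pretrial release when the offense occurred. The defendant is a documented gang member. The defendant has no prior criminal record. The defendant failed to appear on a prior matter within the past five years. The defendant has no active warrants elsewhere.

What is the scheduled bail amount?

Base amounts from the schedule: child endangerment $12500; felony vandalism $6100; disorderly conduct $1800; obstruction of justice $38000.
Stacking rule: highest base plus $24000 per additional charge. Highest is obstruction of justice at $38000; 3 additional charges → +$72000. Combined base = $110000.
Defendant is a documented gang member (+$9750 flat): $110000 + $9750 = $119750.
Prior failure to appear within five years (+30%): $119750 × 1.3 = $155675.
Defendant was on pretrial release at the time (+25%): $155675 × 1.25 = $194593.75.
No prior criminal record (−25%): $194593.75 × 0.75 = $145945.31.
$145945.31 is within the $400000 maximum.
Rounded to the nearest dollar: $145945.

$145945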